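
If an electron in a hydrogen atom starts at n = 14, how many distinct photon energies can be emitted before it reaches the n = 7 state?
28

The electron can occupy levels n = 7, 8, ..., 14 during de-excitation — that is m = 14 - 7 + 1 = 8 distinct levels.

The number of distinct spectral lines equals the number of ways to choose 2 of these m levels (each pair gives one possible emission transition):

Number of lines = m(m-1)/2 = 8×7/2 = 28

These correspond to all possible transitions between the 8 levels:
14 → 13, 14 → 12, 14 → 11, 14 → 10, 14 → 9, 14 → 8, 14 → 7, 13 → 12...

Each transition produces a photon with a unique energy (and thus wavelength). This count does not depend on Z.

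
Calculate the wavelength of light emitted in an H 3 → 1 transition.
102.51733 nm

First, find the transition energy using E_n = -13.6057 / n² eV:
E_3 = -13.6057 / 3² = -1.51174444 eV
E_1 = -13.6057 / 1² = -13.60570000 eV

Photon energy: |ΔE| = |E_1 - E_3| = 12.09395556 eV

Convert to wavelength using E = hc/λ with hc = 1239.84 eV·nm:
λ = hc/E = 1239.84 eV·nm / 12.09395556 eV
λ = 102.51733 nm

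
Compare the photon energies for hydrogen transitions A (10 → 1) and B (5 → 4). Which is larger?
10 → 1

Calculate the energy for each transition:

Transition 10 → 1:
ΔE₁ = |E_1 - E_10| = |-13.6057/1² - (-13.6057/10²)|
ΔE₁ = |-13.605700000000 - (-0.136057000000)| = 13.469643000 eV

Transition 5 → 4:
ΔE₂ = |E_4 - E_5| = |-13.6057/4² - (-13.6057/5²)|
ΔE₂ = |-0.850356250000 - (-0.544228000000)| = 0.306128250 eV

Since 13.469643000 eV > 0.306128250 eV, the transition 10 → 1 emits the more energetic photon.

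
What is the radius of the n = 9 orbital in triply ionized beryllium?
1.0716 nm (or 10.7158 Å)

The Bohr radius formula is:
r_n = n² a₀ / Z

where a₀ = 0.0529177 nm is the Bohr radius.

For Be³⁺ (Z = 4) at n = 9:
r_9 = 9² × 0.0529177 nm / 4
r_9 = 81 × 0.0529177 nm / 4
r_9 = 4.28633 nm / 4
r_9 = 1.0716 nm

The electron orbits at approximately 1.0716 nm from the nucleus.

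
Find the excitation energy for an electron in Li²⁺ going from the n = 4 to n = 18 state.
7.27527 eV

The energy levels of a hydrogen-like atom are E_n = -13.6057 Z² eV / n².

Energy at n = 4: E_4 = -13.6057 × 3² / 4² = -7.65320625 eV
Energy at n = 18: E_18 = -13.6057 × 3² / 18² = -0.37793611 eV

The excitation energy is the difference:
ΔE = E_18 - E_4
ΔE = -0.37793611 - (-7.65320625)
ΔE = 7.27527 eV

Since this is positive, energy must be absorbed (photon absorption).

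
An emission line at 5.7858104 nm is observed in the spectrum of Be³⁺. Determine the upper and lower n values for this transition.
n = 8 → n = 1

First, find the photon energy from the wavelength (hc = 1239.84 eV·nm):
E = hc/λ = 1239.84 eV·nm / 5.7858104 nm = 214.28977 eV

The energy levels of Be³⁺ satisfy E_n = -13.6057 × 4² / n² eV, so an emission n_i → n_f releases
ΔE = 13.6057 × 4² × (1/n_f² − 1/n_i²) eV.

Setting ΔE equal to the photon energy:
1/n_f² − 1/n_i² = 214.28977 / (13.6057 × 4²) = 0.98437498

Since 1/n_i² must be positive, we need 1/n_f² > 0.98437498, i.e. n_f ≤ 1. For each allowed n_f, solve n_i = (1/n_f² − 0.98437498)^(−1/2) and check whether it is a whole number:
  n_f = 1: 1/n_i² = 1.00000000 − 0.98437498 = 0.01562502 → n_i = 8.000  → integer, n_i = 8 ✓

Only n_f = 1 gives an integer upper level, n_i = 8.

The transition is from n = 8 to n = 1 (emission).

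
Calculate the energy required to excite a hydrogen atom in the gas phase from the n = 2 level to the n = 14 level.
3.3320 eV

The energy levels of a hydrogen-like atom are E_n = -13.6057 eV / n².

Energy at n = 2: E_2 = -13.6057 / 2² = -3.4014250 eV
Energy at n = 14: E_14 = -13.6057 / 14² = -0.0694168 eV

The excitation energy is the difference:
ΔE = E_14 - E_2
ΔE = -0.0694168 - (-3.4014250)
ΔE = 3.3320 eV

Since this is positive, energy must be absorbed (photon absorption).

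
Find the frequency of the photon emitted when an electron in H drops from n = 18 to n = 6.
8.1231e+13 Hz

First, find the transition energy:
E_18 = -13.6057 / 18² = -0.04199290 eV
E_6 = -13.6057 / 6² = -0.37793611 eV
|ΔE| = |E_6 - E_18| = 0.33594321 eV

Convert to Joules: E = 0.33594321 eV × (1.602177 × 10⁻¹⁹ J/eV) = 5.382405e-20 J

Using E = hf:
f = E/h = 5.382405e-20 J / (6.62607 × 10⁻³⁴ J·s)
f = 8.1231e+13 Hz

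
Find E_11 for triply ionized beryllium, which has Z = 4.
-1.7991 eV

For hydrogen-like ions, the energy levels scale with Z²:
E_n = -13.6057 Z² / n² eV

For Be³⁺ (Z = 4) at n = 11:
E_11 = -13.6057 × 4² / 11²
E_11 = -13.6057 × 16 / 121
E_11 = -217.6912 / 121
E_11 = -1.7991 eV

The energy is 16 times more negative than hydrogen at the same n due to the stronger nuclear charge.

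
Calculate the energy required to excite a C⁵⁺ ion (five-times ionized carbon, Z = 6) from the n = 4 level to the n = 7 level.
20.62 eV

The energy levels of a hydrogen-like atom are E_n = -13.6057 Z² eV / n².

Energy at n = 4: E_4 = -13.6057 × 6² / 4² = -30.61283 eV
Energy at n = 7: E_7 = -13.6057 × 6² / 7² = -9.99602 eV

The excitation energy is the difference:
ΔE = E_7 - E_4
ΔE = -9.99602 - (-30.61283)
ΔE = 20.62 eV

Since this is positive, energy must be absorbed (photon absorption).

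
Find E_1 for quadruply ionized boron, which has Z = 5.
-340.14 eV

For hydrogen-like ions, the energy levels scale with Z²:
E_n = -13.6057 Z² / n² eV

For B⁴⁺ (Z = 5) at n = 1:
E_1 = -13.6057 × 5² / 1²
E_1 = -13.6057 × 25 / 1
E_1 = -340.1425 / 1
E_1 = -340.14 eV

The energy is 25 times more negative than hydrogen at the same n due to the stronger nuclear charge.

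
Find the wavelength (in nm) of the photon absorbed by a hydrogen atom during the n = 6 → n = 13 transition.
4168.5241 nm

First, find the transition energy using E_n = -13.6057 / n² eV:
E_6 = -13.6057 / 6² = -0.3779361111 eV
E_13 = -13.6057 / 13² = -0.0805071006 eV

Photon energy: |ΔE| = |E_13 - E_6| = 0.2974290105 eV

Convert to wavelength using E = hc/λ with hc = 1239.84 eV·nm:
λ = hc/E = 1239.84 eV·nm / 0.2974290105 eV
λ = 4168.5241 nm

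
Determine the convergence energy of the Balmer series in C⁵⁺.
122.45 eV

The series limit corresponds to the transition from n = ∞ to n = 2.
This is the highest energy (shortest wavelength) transition in the Balmer series.

E_∞ = 0 eV
E_2 = -13.6057 × 6² / 2² = -122.45 eV

Energy at series limit:
ΔE = E_∞ - E_2 = 0 - (-122.45) = 122.45 eV

This energy equals the ionization energy from the n = 2 state of C⁵⁺.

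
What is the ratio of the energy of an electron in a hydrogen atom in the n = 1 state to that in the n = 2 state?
4.00

Using E_n = -13.6057 Z² / n² eV with Z = 1:

E_1 = -13.6057 / 1² = -13.6057 / 1 = -13.60570000 eV
E_2 = -13.6057 / 2² = -13.6057 / 4 = -3.40142500 eV

The ratio is:
E_1/E_2 = (-13.60570000) / (-3.40142500)
E_1/E_2 = (-13.6057/1) / (-13.6057/4)
E_1/E_2 = 4/1
E_1/E_2 = 4.00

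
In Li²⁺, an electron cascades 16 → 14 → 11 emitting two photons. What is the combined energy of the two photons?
0.534 eV

The energy levels of Li²⁺ are E_n = -13.6057 × 3² / n² eV.

First transition (16 → 14):
ΔE₁ = |E_14 - E_16|
ΔE₁ = |-0.624751531 - (-0.478325391)| = 0.146426 eV

Second transition (14 → 11):
ΔE₂ = |E_11 - E_14|
ΔE₂ = |-1.011994215 - (-0.624751531)| = 0.387243 eV

Total energy released:
E_total = ΔE₁ + ΔE₂ = 0.146426 + 0.387243 = 0.534 eV

Note: This equals the direct transition 16 → 11: 0.534 eV ✓
Energy is conserved regardless of the path taken.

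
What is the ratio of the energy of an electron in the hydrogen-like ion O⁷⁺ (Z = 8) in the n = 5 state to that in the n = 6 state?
1.440000

Using E_n = -13.6057 Z² / n² eV with Z = 8:

E_5 = -13.6057 × 8² / 5² = -870.7648 / 25 = -34.830592000000 eV
E_6 = -13.6057 × 8² / 6² = -870.7648 / 36 = -24.187911111111 eV

The ratio is:
E_5/E_6 = (-34.830592000000) / (-24.187911111111)
E_5/E_6 = (-870.7648/25) / (-870.7648/36)
E_5/E_6 = 36/25
E_5/E_6 = 1.440000
(Note: the Z² factors cancel in the ratio.)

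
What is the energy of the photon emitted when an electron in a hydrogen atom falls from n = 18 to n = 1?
13.56371 eV

The energy levels are E_n = -13.6057 eV / n².

Energy at n = 18: E_18 = -13.6057 / 18² = -0.04199290 eV
Energy at n = 1: E_1 = -13.6057 / 1² = -13.60570000 eV

For emission (electron falling to lower state), the photon energy is:
E_photon = E_18 - E_1 = |-0.04199290 - (-13.60570000)|
E_photon = 13.56371 eV

This energy is carried away by the emitted photon.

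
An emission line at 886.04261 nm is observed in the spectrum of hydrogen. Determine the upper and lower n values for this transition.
n = 11 → n = 3

First, find the photon energy from the wavelength (hc = 1239.84 eV·nm):
E = hc/λ = 1239.84 eV·nm / 886.04261 nm = 1.3993006 eV

The energy levels of hydrogen satisfy E_n = -13.6057 / n² eV, so an emission n_i → n_f releases
ΔE = 13.6057 × (1/n_f² − 1/n_i²) eV.

Setting ΔE equal to the photon energy:
1/n_f² − 1/n_i² = 1.3993006 / 13.6057 = 0.10284665

Since 1/n_i² must be positive, we need 1/n_f² > 0.10284665, i.e. n_f ≤ 3. For each allowed n_f, solve n_i = (1/n_f² − 0.10284665)^(−1/2) and check whether it is a whole number:
  n_f = 1: 1/n_i² = 1.00000000 − 0.10284665 = 0.89715335 → n_i = 1.056  (not an integer) ✗
  n_f = 2: 1/n_i² = 0.25000000 − 0.10284665 = 0.14715335 → n_i = 2.607  (not an integer) ✗
  n_f = 3: 1/n_i² = 0.11111111 − 0.10284665 = 0.00826446 → n_i = 11.000  → integer, n_i = 11 ✓

Only n_f = 3 gives an integer upper level, n_i = 11.

The transition is from n = 11 to n = 3 (emission).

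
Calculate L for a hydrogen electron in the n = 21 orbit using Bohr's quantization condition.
2.215e-33 J·s (or 21ℏ)

In the Bohr model, angular momentum is quantized:
L = nℏ

where ℏ = h/(2π) = 1.05457e-34 J·s

For n = 21:
L = 21 × 1.05457e-34 J·s
L = 2.215e-33 J·s

This can also be written as L = 21ℏ.
The angular momentum is an integer multiple of the reduced Planck constant.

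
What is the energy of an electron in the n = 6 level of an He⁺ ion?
-1.511744 eV

For hydrogen-like ions, the energy levels scale with Z²:
E_n = -13.6057 Z² / n² eV

For He⁺ (Z = 2) at n = 6:
E_6 = -13.6057 × 2² / 6²
E_6 = -13.6057 × 4 / 36
E_6 = -54.4228 / 36
E_6 = -1.511744 eV

The energy is 4 times more negative than hydrogen at the same n due to the stronger nuclear charge.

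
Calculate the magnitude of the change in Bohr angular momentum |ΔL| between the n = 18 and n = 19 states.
1.0546e-34 J·s (or 1ℏ)

In the Bohr model, L_n = nℏ where ℏ = 1.054572e-34 J·s.

L_19 = 19ℏ = 2.003687e-33 J·s
L_18 = 18ℏ = 1.898230e-33 J·s

ΔL = L_19 - L_18 = (19 - 18)ℏ = 1ℏ
ΔL = 1 × 1.054572e-34 J·s = 1.0546e-34 J·s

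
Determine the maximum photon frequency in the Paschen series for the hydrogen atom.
3.655e+14 Hz

The series limit corresponds to the transition from n = ∞ to n = 3.
This is the highest energy (shortest wavelength) transition in the Paschen series.

E_∞ = 0 eV
E_3 = -13.6057 / 3² = -1.511744 eV

Energy at series limit:
ΔE = E_∞ - E_3 = 0 - (-1.511744) = 1.511744 eV
E = 1.511744 eV × (1.602177 × 10⁻¹⁹ J/eV) = 2.42208e-19 J
f = E/h = 2.42208e-19 J / (6.62607 × 10⁻³⁴ J·s) = 3.655e+14 Hz

This energy equals the ionization energy from the n = 3 state of hydrogen.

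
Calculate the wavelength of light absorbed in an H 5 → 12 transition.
2756.77 nm

First, find the transition energy using E_n = -13.6057 / n² eV:
E_5 = -13.6057 / 5² = -0.54422800 eV
E_12 = -13.6057 / 12² = -0.09448403 eV

Photon energy: |ΔE| = |E_12 - E_5| = 0.44974397 eV

Convert to wavelength using E = hc/λ with hc = 1239.84 eV·nm:
λ = hc/E = 1239.84 eV·nm / 0.44974397 eV
λ = 2756.77 nm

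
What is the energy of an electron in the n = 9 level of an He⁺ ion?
-0.67 eV

For hydrogen-like ions, the energy levels scale with Z²:
E_n = -13.6057 Z² / n² eV

For He⁺ (Z = 2) at n = 9:
E_9 = -13.6057 × 2² / 9²
E_9 = -13.6057 × 4 / 81
E_9 = -54.4228 / 81
E_9 = -0.67 eV

The energy is 4 times more negative than hydrogen at the same n due to the stronger nuclear charge.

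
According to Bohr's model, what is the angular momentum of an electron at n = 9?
9.491e-34 J·s (or 9ℏ)

In the Bohr model, angular momentum is quantized:
L = nℏ

where ℏ = h/(2π) = 1.05457e-34 J·s

For n = 9:
L = 9 × 1.05457e-34 J·s
L = 9.491e-34 J·s

This can also be written as L = 9ℏ.
The angular momentum is an integer multiple of the reduced Planck constant.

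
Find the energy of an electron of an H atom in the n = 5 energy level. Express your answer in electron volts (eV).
-0.544 eV

The energy levels of a hydrogen-like atom are given by:
E_n = -13.6057 eV / n²

For n = 5:
E_5 = -13.6057 eV / 5²
E_5 = -13.6057 eV / 25
E_5 = -0.544 eV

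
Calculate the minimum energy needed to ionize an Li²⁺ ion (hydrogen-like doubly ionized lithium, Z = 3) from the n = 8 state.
1.91330 eV

The ionization energy is the energy needed to remove the electron completely (n → ∞).

For a hydrogen-like ion with Z = 3, E_n = -13.6057 Z² / n² eV.

At n = 8: E_8 = -13.6057 × 3² / 8² = -1.91330156 eV
At n = ∞: E_∞ = 0 eV

Ionization energy = E_∞ - E_8 = 0 - (-1.91330156) = 1.91330156 eV
Ionization energy ≈ 1.91330 eV

This is also called the binding energy of the electron in state n = 8.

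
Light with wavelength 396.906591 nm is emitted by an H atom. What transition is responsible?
n = 7 → n = 2

First, find the photon energy from the wavelength (hc = 1239.84 eV·nm):
E = hc/λ = 1239.84 eV·nm / 396.906591 nm = 3.1237577 eV

The energy levels of hydrogen satisfy E_n = -13.6057 / n² eV, so an emission n_i → n_f releases
ΔE = 13.6057 × (1/n_f² − 1/n_i²) eV.

Setting ΔE equal to the photon energy:
1/n_f² − 1/n_i² = 3.1237577 / 13.6057 = 0.22959184

Since 1/n_i² must be positive, we need 1/n_f² > 0.22959184, i.e. n_f ≤ 2. For each allowed n_f, solve n_i = (1/n_f² − 0.22959184)^(−1/2) and check whether it is a whole number:
  n_f = 1: 1/n_i² = 1.00000000 − 0.22959184 = 0.77040816 → n_i = 1.139  (not an integer) ✗
  n_f = 2: 1/n_i² = 0.25000000 − 0.22959184 = 0.02040816 → n_i = 7.000  → integer, n_i = 7 ✓

Only n_f = 2 gives an integer upper level, n_i = 7.

The transition is from n = 7 to n = 2 (emission).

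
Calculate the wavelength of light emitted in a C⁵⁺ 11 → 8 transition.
343.900447 nm

First, find the transition energy using E_n = -13.6057 Z² / n² eV:
E_11 = -13.6057 × 6² / 11² = -4.0479768595 eV
E_8 = -13.6057 × 6² / 8² = -7.6532062500 eV

Photon energy: |ΔE| = |E_8 - E_11| = 3.6052293905 eV

Convert to wavelength using E = hc/λ with hc = 1239.84 eV·nm:
λ = hc/E = 1239.84 eV·nm / 3.6052293905 eV
λ = 343.900447 nm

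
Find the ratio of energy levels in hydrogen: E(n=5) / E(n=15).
9.00000

Using E_n = -13.6057 Z² / n² eV with Z = 1:

E_5 = -13.6057 / 5² = -13.6057 / 25 = -0.54422800000 eV
E_15 = -13.6057 / 15² = -13.6057 / 225 = -0.06046977778 eV

The ratio is:
E_5/E_15 = (-0.54422800000) / (-0.06046977778)
E_5/E_15 = (-13.6057/25) / (-13.6057/225)
E_5/E_15 = 225/25
E_5/E_15 = 9.00000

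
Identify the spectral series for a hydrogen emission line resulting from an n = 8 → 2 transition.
Balmer series

The spectral series in hydrogen are named based on the final (lower) energy level:
- Lyman series: n_final = 1 (ultraviolet)
- Balmer series: n_final = 2 (visible/near-UV)
- Paschen series: n_final = 3 (infrared)
- Brackett series: n_final = 4 (infrared)
- Pfund series: n_final = 5 (far infrared)

Since this transition ends at n = 2, it belongs to the Balmer series.

For reference, this 8 → 2 line has photon energy
ΔE = 13.6057 eV × (1/2² - 1/8²) = 3.1888359375 eV,
corresponding to wavelength λ = hc/ΔE = 1239.84 eV·nm / 3.1888359375 eV = 388.806456 nm in the visible/near-UV region.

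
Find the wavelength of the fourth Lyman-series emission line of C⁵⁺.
2.63676 nm

The lines of a series are numbered from the longest wavelength (smallest ΔE) outward; the fourth line is the transition from n = n_f + 4 to n_f.
The Lyman series has all transitions ending at n_f = 1.

For C⁵⁺ (Z = 6), the fourth line (δ-line) is the jump from n = 5 to n = 1:
E_5 = -13.6057 × 6² / 5² = -19.5922080 eV
E_1 = -13.6057 × 6² / 1² = -489.8052000 eV
ΔE = E_5 - E_1 = 470.2129920 eV

λ = hc/E = 1239.84 eV·nm / 470.2129920 eV
λ = 2.63676 nm

This is the δ-line of the Lyman series in C⁵⁺.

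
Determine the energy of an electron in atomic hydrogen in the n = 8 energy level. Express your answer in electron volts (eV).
-0.212589 eV

The energy levels of a hydrogen-like atom are given by:
E_n = -13.6057 eV / n²

For n = 8:
E_8 = -13.6057 eV / 8²
E_8 = -13.6057 eV / 64
E_8 = -0.212589 eV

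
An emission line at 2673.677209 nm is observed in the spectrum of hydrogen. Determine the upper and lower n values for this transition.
n = 13 → n = 5

First, find the photon energy from the wavelength (hc = 1239.84 eV·nm):
E = hc/λ = 1239.84 eV·nm / 2673.677209 nm = 0.46372090 eV

The energy levels of hydrogen satisfy E_n = -13.6057 / n² eV, so an emission n_i → n_f releases
ΔE = 13.6057 × (1/n_f² − 1/n_i²) eV.

Setting ΔE equal to the photon energy:
1/n_f² − 1/n_i² = 0.46372090 / 13.6057 = 0.034082840

Since 1/n_i² must be positive, we need 1/n_f² > 0.034082840, i.e. n_f ≤ 5. For each allowed n_f, solve n_i = (1/n_f² − 0.034082840)^(−1/2) and check whether it is a whole number:
  n_f = 1: 1/n_i² = 1.000000000 − 0.034082840 = 0.965917160 → n_i = 1.017  (not an integer) ✗
  n_f = 2: 1/n_i² = 0.250000000 − 0.034082840 = 0.215917160 → n_i = 2.152  (not an integer) ✗
  n_f = 3: 1/n_i² = 0.111111111 − 0.034082840 = 0.077028271 → n_i = 3.603  (not an integer) ✗
  n_f = 4: 1/n_i² = 0.062500000 − 0.034082840 = 0.028417160 → n_i = 5.932  (not an integer) ✗
  n_f = 5: 1/n_i² = 0.040000000 − 0.034082840 = 0.005917160 → n_i = 13.000  → integer, n_i = 13 ✓

Only n_f = 5 gives an integer upper level, n_i = 13.

The transition is from n = 13 to n = 5 (emission).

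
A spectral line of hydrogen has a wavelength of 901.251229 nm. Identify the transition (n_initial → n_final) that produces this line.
n = 10 → n = 3

First, find the photon energy from the wavelength (hc = 1239.84 eV·nm):
E = hc/λ = 1239.84 eV·nm / 901.251229 nm = 1.3756874 eV

The energy levels of hydrogen satisfy E_n = -13.6057 / n² eV, so an emission n_i → n_f releases
ΔE = 13.6057 × (1/n_f² − 1/n_i²) eV.

Setting ΔE equal to the photon energy:
1/n_f² − 1/n_i² = 1.3756874 / 13.6057 = 0.10111111

Since 1/n_i² must be positive, we need 1/n_f² > 0.10111111, i.e. n_f ≤ 3. For each allowed n_f, solve n_i = (1/n_f² − 0.10111111)^(−1/2) and check whether it is a whole number:
  n_f = 1: 1/n_i² = 1.00000000 − 0.10111111 = 0.89888889 → n_i = 1.055  (not an integer) ✗
  n_f = 2: 1/n_i² = 0.25000000 − 0.10111111 = 0.14888889 → n_i = 2.592  (not an integer) ✗
  n_f = 3: 1/n_i² = 0.11111111 − 0.10111111 = 0.01000000 → n_i = 10.000  → integer, n_i = 10 ✓

Only n_f = 3 gives an integer upper level, n_i = 10.

The transition is from n = 10 to n = 3 (emission).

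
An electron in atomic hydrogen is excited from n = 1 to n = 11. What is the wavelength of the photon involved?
91.8859 nm

First, find the transition energy using E_n = -13.6057 / n² eV:
E_1 = -13.6057 / 1² = -13.605700 eV
E_11 = -13.6057 / 11² = -0.112444 eV

Photon energy: |ΔE| = |E_11 - E_1| = 13.493256 eV

Convert to wavelength using E = hc/λ with hc = 1239.84 eV·nm:
λ = hc/E = 1239.84 eV·nm / 13.493256 eV
λ = 91.8859 nm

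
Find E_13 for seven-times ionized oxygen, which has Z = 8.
-5.1525 eV

For hydrogen-like ions, the energy levels scale with Z²:
E_n = -13.6057 Z² / n² eV

For O⁷⁺ (Z = 8) at n = 13:
E_13 = -13.6057 × 8² / 13²
E_13 = -13.6057 × 64 / 169
E_13 = -870.7648 / 169
E_13 = -5.1525 eV

The energy is 64 times more negative than hydrogen at the same n due to the stronger nuclear charge.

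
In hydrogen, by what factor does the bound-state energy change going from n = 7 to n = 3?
5.444

Using E_n = -13.6057 Z² / n² eV with Z = 1:

E_3 = -13.6057 / 3² = -13.6057 / 9 = -1.511744444 eV
E_7 = -13.6057 / 7² = -13.6057 / 49 = -0.277667347 eV

The ratio is:
E_3/E_7 = (-1.511744444) / (-0.277667347)
E_3/E_7 = (-13.6057/9) / (-13.6057/49)
E_3/E_7 = 49/9
E_3/E_7 = 5.444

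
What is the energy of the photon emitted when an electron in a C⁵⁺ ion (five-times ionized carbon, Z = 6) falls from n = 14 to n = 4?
28.11 eV

The energy levels are E_n = -13.6057 Z² eV / n².

Energy at n = 14: E_14 = -13.6057 × 6² / 14² = -2.49901 eV
Energy at n = 4: E_4 = -13.6057 × 6² / 4² = -30.61283 eV

For emission (electron falling to lower state), the photon energy is:
E_photon = E_14 - E_4 = |-2.49901 - (-30.61283)|
E_photon = 28.11 eV

This energy is carried away by the emitted photon.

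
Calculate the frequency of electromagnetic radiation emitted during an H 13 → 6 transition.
7.19180e+13 Hz

First, find the transition energy:
E_13 = -13.6057 / 13² = -0.080507101 eV
E_6 = -13.6057 / 6² = -0.377936111 eV
|ΔE| = |E_6 - E_13| = 0.297429010 eV

Convert to Joules: E = 0.297429010 eV × (1.602177 × 10⁻¹⁹ J/eV) = 4.7653392e-20 J

Using E = hf:
f = E/h = 4.7653392e-20 J / (6.62607 × 10⁻³⁴ J·s)
f = 7.19180e+13 Hz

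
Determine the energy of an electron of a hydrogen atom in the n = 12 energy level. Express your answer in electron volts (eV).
-0.09 eV

The energy levels of a hydrogen-like atom are given by:
E_n = -13.6057 eV / n²

For n = 12:
E_12 = -13.6057 eV / 12²
E_12 = -13.6057 eV / 144
E_12 = -0.09 eV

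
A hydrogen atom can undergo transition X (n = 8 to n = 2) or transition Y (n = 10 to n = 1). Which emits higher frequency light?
10 → 1

Calculate the energy for each transition:

Transition 8 → 2:
ΔE₁ = |E_2 - E_8| = |-13.6057/2² - (-13.6057/8²)|
ΔE₁ = |-3.401425000000 - (-0.212589062500)| = 3.188835938 eV

Transition 10 → 1:
ΔE₂ = |E_1 - E_10| = |-13.6057/1² - (-13.6057/10²)|
ΔE₂ = |-13.605700000000 - (-0.136057000000)| = 13.469643000 eV

Since 13.469643000 eV > 3.188835938 eV, the transition 10 → 1 emits the more energetic photon.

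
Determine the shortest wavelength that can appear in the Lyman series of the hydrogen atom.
91.1265 nm

The series limit corresponds to the transition from n = ∞ to n = 1.
This is the highest energy (shortest wavelength) transition in the Lyman series.

E_∞ = 0 eV
E_1 = -13.6057 / 1² = -13.605700 eV

Energy at series limit:
ΔE = E_∞ - E_1 = 0 - (-13.605700) = 13.605700 eV
λ = hc/E = 1239.84 eV·nm / 13.605700 eV = 91.1265 nm

This energy equals the ionization energy from the n = 1 state of hydrogen.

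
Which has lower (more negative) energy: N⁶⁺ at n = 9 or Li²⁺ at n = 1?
Li²⁺ at n = 1 (E = -122.451 eV)

Using E_n = -13.6057 Z² / n² eV:

N⁶⁺ (Z = 7) at n = 9:
E = -13.6057 × 7² / 9² = -13.6057 × 49 / 81 = -8.230609 eV

Li²⁺ (Z = 3) at n = 1:
E = -13.6057 × 3² / 1² = -13.6057 × 9 / 1 = -122.451300 eV

Since -122.451300 eV < -8.230609 eV,
Li²⁺ at n = 1 is more tightly bound (requires more energy to ionize).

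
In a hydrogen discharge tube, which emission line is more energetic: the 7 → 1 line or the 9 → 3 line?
7 → 1

Calculate the energy for each transition:

Transition 7 → 1:
ΔE₁ = |E_1 - E_7| = |-13.6057/1² - (-13.6057/7²)|
ΔE₁ = |-13.605700000000 - (-0.277667346939)| = 13.328032653 eV

Transition 9 → 3:
ΔE₂ = |E_3 - E_9| = |-13.6057/3² - (-13.6057/9²)|
ΔE₂ = |-1.511744444444 - (-0.167971604938)| = 1.343772840 eV

Since 13.328032653 eV > 1.343772840 eV, the transition 7 → 1 emits the more energetic photon.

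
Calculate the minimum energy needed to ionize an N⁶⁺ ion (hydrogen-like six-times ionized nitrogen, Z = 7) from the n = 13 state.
3.94485 eV

The ionization energy is the energy needed to remove the electron completely (n → ∞).

For a hydrogen-like ion with Z = 7, E_n = -13.6057 Z² / n² eV.

At n = 13: E_13 = -13.6057 × 7² / 13² = -3.94484793 eV
At n = ∞: E_∞ = 0 eV

Ionization energy = E_∞ - E_13 = 0 - (-3.94484793) = 3.94484793 eV
Ionization energy ≈ 3.94485 eV

This is also called the binding energy of the electron in state n = 13.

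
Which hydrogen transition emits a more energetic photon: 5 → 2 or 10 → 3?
5 → 2

Calculate the energy for each transition:

Transition 5 → 2:
ΔE₁ = |E_2 - E_5| = |-13.6057/2² - (-13.6057/5²)|
ΔE₁ = |-3.401425000 - (-0.544228000)| = 2.857197 eV

Transition 10 → 3:
ΔE₂ = |E_3 - E_10| = |-13.6057/3² - (-13.6057/10²)|
ΔE₂ = |-1.511744444 - (-0.136057000)| = 1.375687 eV

Since 2.857197 eV > 1.375687 eV, the transition 5 → 2 emits the more energetic photon.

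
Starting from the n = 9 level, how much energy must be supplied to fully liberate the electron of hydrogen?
0.167972 eV

The ionization energy is the energy needed to remove the electron completely (n → ∞).

For hydrogen, E_n = -13.6057 eV / n².

At n = 9: E_9 = -13.6057 / 9² = -0.167971605 eV
At n = ∞: E_∞ = 0 eV

Ionization energy = E_∞ - E_9 = 0 - (-0.167971605) = 0.167971605 eV
Ionization energy ≈ 0.167972 eV

This is also called the binding energy of the electron in state n = 9.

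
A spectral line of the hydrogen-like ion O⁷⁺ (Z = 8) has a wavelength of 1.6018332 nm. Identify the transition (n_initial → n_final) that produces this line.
n = 3 → n = 1

First, find the photon energy from the wavelength (hc = 1239.84 eV·nm):
E = hc/λ = 1239.84 eV·nm / 1.6018332 nm = 774.01317 eV

The energy levels of O⁷⁺ satisfy E_n = -13.6057 × 8² / n² eV, so an emission n_i → n_f releases
ΔE = 13.6057 × 8² × (1/n_f² − 1/n_i²) eV.

Setting ΔE equal to the photon energy:
1/n_f² − 1/n_i² = 774.01317 / (13.6057 × 8²) = 0.88888891

Since 1/n_i² must be positive, we need 1/n_f² > 0.88888891, i.e. n_f ≤ 1. For each allowed n_f, solve n_i = (1/n_f² − 0.88888891)^(−1/2) and check whether it is a whole number:
  n_f = 1: 1/n_i² = 1.00000000 − 0.88888891 = 0.11111109 → n_i = 3.000  → integer, n_i = 3 ✓

Only n_f = 1 gives an integer upper level, n_i = 3.

The transition is from n = 3 to n = 1 (emission).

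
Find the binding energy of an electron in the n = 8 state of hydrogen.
0.2126 eV

The ionization energy is the energy needed to remove the electron completely (n → ∞).

For hydrogen, E_n = -13.6057 eV / n².

At n = 8: E_8 = -13.6057 / 8² = -0.2125891 eV
At n = ∞: E_∞ = 0 eV

Ionization energy = E_∞ - E_8 = 0 - (-0.2125891) = 0.2125891 eV
Ionization energy ≈ 0.2126 eV

This is also called the binding energy of the electron in state n = 8.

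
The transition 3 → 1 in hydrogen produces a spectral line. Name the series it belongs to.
Lyman series

The spectral series in hydrogen are named based on the final (lower) energy level:
- Lyman series: n_final = 1 (ultraviolet)
- Balmer series: n_final = 2 (visible/near-UV)
- Paschen series: n_final = 3 (infrared)
- Brackett series: n_final = 4 (infrared)
- Pfund series: n_final = 5 (far infrared)

Since this transition ends at n = 1, it belongs to the Lyman series.

For reference, this 3 → 1 line has photon energy
ΔE = 13.6057 eV × (1/1² - 1/3²) = 12.093956 eV,
corresponding to wavelength λ = hc/ΔE = 1239.84 eV·nm / 12.093956 eV = 102.517 nm in the ultraviolet region.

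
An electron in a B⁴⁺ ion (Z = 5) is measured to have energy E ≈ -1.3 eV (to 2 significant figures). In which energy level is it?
n = 16

The exact energy levels follow E_n = -13.6057 Z² / n² eV with Z = 5.

The measured value (-1.3 eV) is reported to only 2 significant figures, so we must test candidate n values and see which one matches to that precision.

Candidate energies:
  n = 14:  E = -13.6057 × 5² / 14² = -1.73542 eV
  n = 15:  E = -13.6057 × 5² / 15² = -1.51174 eV
  n = 16:  E = -13.6057 × 5² / 16² = -1.32868 eV  ← matches
  n = 17:  E = -13.6057 × 5² / 17² = -1.17696 eV
  n = 18:  E = -13.6057 × 5² / 18² = -1.04982 eV

Checking against the measurement of -1.3 eV (2 sig figs), only n = 16 agrees:
E_16 = -1.32868 eV, which rounds to -1.3 eV ✓

Therefore n = 16.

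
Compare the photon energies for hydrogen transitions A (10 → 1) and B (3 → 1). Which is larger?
10 → 1

Calculate the energy for each transition:

Transition 10 → 1:
ΔE₁ = |E_1 - E_10| = |-13.6057/1² - (-13.6057/10²)|
ΔE₁ = |-13.605700000000 - (-0.136057000000)| = 13.469643000 eV

Transition 3 → 1:
ΔE₂ = |E_1 - E_3| = |-13.6057/1² - (-13.6057/3²)|
ΔE₂ = |-13.605700000000 - (-1.511744444444)| = 12.093955556 eV

Since 13.469643000 eV > 12.093955556 eV, the transition 10 → 1 emits the more energetic photon.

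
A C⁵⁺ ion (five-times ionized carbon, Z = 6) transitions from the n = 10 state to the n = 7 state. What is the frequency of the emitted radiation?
1.233e+15 Hz

First, find the transition energy:
E_10 = -13.6057 × 6² / 10² = -4.898052 eV
E_7 = -13.6057 × 6² / 7² = -9.996024 eV
|ΔE| = |E_7 - E_10| = 5.097972 eV

Convert to Joules: E = 5.097972 eV × (1.602177 × 10⁻¹⁹ J/eV) = 8.16785e-19 J

Using E = hf:
f = E/h = 8.16785e-19 J / (6.62607 × 10⁻³⁴ J·s)
f = 1.233e+15 Hz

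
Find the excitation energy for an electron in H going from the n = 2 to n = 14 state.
3.3320 eV

The energy levels of a hydrogen-like atom are E_n = -13.6057 eV / n².

Energy at n = 2: E_2 = -13.6057 / 2² = -3.4014250 eV
Energy at n = 14: E_14 = -13.6057 / 14² = -0.0694168 eV

The excitation energy is the difference:
ΔE = E_14 - E_2
ΔE = -0.0694168 - (-3.4014250)
ΔE = 3.3320 eV

Since this is positive, energy must be absorbed (photon absorption).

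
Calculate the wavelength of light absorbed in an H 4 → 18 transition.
1533.766 nm

First, find the transition energy using E_n = -13.6057 / n² eV:
E_4 = -13.6057 / 4² = -0.850356250 eV
E_18 = -13.6057 / 18² = -0.041992901 eV

Photon energy: |ΔE| = |E_18 - E_4| = 0.808363349 eV

Convert to wavelength using E = hc/λ with hc = 1239.84 eV·nm:
λ = hc/E = 1239.84 eV·nm / 0.808363349 eV
λ = 1533.766 nm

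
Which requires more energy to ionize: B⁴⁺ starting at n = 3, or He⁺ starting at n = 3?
B⁴⁺ at n = 3 (E = -37.79 eV)

Using E_n = -13.6057 Z² / n² eV:

B⁴⁺ (Z = 5) at n = 3:
E = -13.6057 × 5² / 3² = -13.6057 × 25 / 9 = -37.79361 eV

He⁺ (Z = 2) at n = 3:
E = -13.6057 × 2² / 3² = -13.6057 × 4 / 9 = -6.04698 eV

Since -37.79361 eV < -6.04698 eV,
B⁴⁺ at n = 3 is more tightly bound (requires more energy to ionize).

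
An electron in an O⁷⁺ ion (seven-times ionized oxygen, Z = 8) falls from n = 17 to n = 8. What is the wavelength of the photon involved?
117.046944 nm

First, find the transition energy using E_n = -13.6057 Z² / n² eV:
E_17 = -13.6057 × 8² / 17² = -3.013026990 eV
E_8 = -13.6057 × 8² / 8² = -13.605700000 eV

Photon energy: |ΔE| = |E_8 - E_17| = 10.592673010 eV

Convert to wavelength using E = hc/λ with hc = 1239.84 eV·nm:
λ = hc/E = 1239.84 eV·nm / 10.592673010 eV
λ = 117.046944 nm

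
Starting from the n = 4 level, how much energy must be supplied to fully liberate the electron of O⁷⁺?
54.423 eV

The ionization energy is the energy needed to remove the electron completely (n → ∞).

For a hydrogen-like ion with Z = 8, E_n = -13.6057 Z² / n² eV.

At n = 4: E_4 = -13.6057 × 8² / 4² = -54.422800 eV
At n = ∞: E_∞ = 0 eV

Ionization energy = E_∞ - E_4 = 0 - (-54.422800) = 54.422800 eV
Ionization energy ≈ 54.423 eV

This is also called the binding energy of the electron in state n = 4.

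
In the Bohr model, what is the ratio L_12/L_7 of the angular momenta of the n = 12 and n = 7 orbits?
1.7143

In the Bohr model, L_n = nℏ, so the ratio is purely the ratio of quantum numbers:

L_12/L_7 = 12ℏ / 7ℏ = 12/7 = 1.7143

The angular momentum scales linearly with n.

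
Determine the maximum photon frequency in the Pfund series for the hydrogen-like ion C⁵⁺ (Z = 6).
4.737e+15 Hz

The series limit corresponds to the transition from n = ∞ to n = 5.
This is the highest energy (shortest wavelength) transition in the Pfund series.

E_∞ = 0 eV
E_5 = -13.6057 × 6² / 5² = -19.5922080 eV

Energy at series limit:
ΔE = E_∞ - E_5 = 0 - (-19.5922080) = 19.5922080 eV
E = 19.5922080 eV × (1.602177 × 10⁻¹⁹ J/eV) = 3.13902e-18 J
f = E/h = 3.13902e-18 J / (6.62607 × 10⁻³⁴ J·s) = 4.737e+15 Hz

This energy equals the ionization energy from the n = 5 state of C⁵⁺.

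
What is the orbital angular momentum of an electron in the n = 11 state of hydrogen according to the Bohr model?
1.16e-33 J·s (or 11ℏ)

In the Bohr model, angular momentum is quantized:
L = nℏ

where ℏ = h/(2π) = 1.0546e-34 J·s

For n = 11:
L = 11 × 1.0546e-34 J·s
L = 1.16e-33 J·s

This can also be written as L = 11ℏ.
The angular momentum is an integer multiple of the reduced Planck constant.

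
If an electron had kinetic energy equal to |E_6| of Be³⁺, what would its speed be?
1.46e+06 m/s (or 0.486% of c)

The binding energy at n = 6 for Be³⁺ is:
E_6 = -13.6057 × 4²/6² = -6.04698 eV
|E_6| = 6.04698 eV

Convert to Joules:
KE = 6.04698 eV × (1.602177 × 10⁻¹⁹ J/eV) = 9.6883e-19 J

Using KE = ½mv²:
v = √(2·KE/m_e)
v = √(2 × 9.6883e-19 J / 9.10938 × 10⁻³¹ kg)
v = 1.46e+06 m/s

This is approximately 0.486% the speed of light.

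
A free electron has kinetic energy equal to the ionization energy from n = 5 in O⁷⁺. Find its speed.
3.50031e+06 m/s (or 1.167577% of c)

The binding energy at n = 5 for O⁷⁺ is:
E_5 = -13.6057 × 8²/5² = -34.83059200 eV
|E_5| = 34.83059200 eV

Convert to Joules:
KE = 34.83059200 eV × (1.602177 × 10⁻¹⁹ J/eV) = 5.5804773e-18 J

Using KE = ½mv²:
v = √(2·KE/m_e)
v = √(2 × 5.5804773e-18 J / 9.10938 × 10⁻³¹ kg)
v = 3.50031e+06 m/s

This is approximately 1.167577% the speed of light.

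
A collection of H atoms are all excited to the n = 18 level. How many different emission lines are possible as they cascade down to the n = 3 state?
120

The electron can occupy levels n = 3, 4, ..., 18 during de-excitation — that is m = 18 - 3 + 1 = 16 distinct levels.

The number of distinct spectral lines equals the number of ways to choose 2 of these m levels (each pair gives one possible emission transition):

Number of lines = m(m-1)/2 = 16×15/2 = 120

These correspond to all possible transitions between the 16 levels:
18 → 17, 18 → 16, 18 → 15, 18 → 14, 18 → 13, 18 → 12, 18 → 11, 18 → 10...

Each transition produces a photon with a unique energy (and thus wavelength). This count does not depend on Z.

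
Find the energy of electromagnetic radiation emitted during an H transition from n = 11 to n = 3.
1.39930 eV

The energy levels are E_n = -13.6057 eV / n².

Energy at n = 11: E_11 = -13.6057 / 11² = -0.11244380 eV
Energy at n = 3: E_3 = -13.6057 / 3² = -1.51174444 eV

For emission (electron falling to lower state), the photon energy is:
E_photon = E_11 - E_3 = |-0.11244380 - (-1.51174444)|
E_photon = 1.39930 eV

This energy is carried away by the emitted photon.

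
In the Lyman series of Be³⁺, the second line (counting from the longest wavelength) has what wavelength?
6.40733 nm

The lines of a series are numbered from the longest wavelength (smallest ΔE) outward; the second line is the transition from n = n_f + 2 to n_f.
The Lyman series has all transitions ending at n_f = 1.

For Be³⁺ (Z = 4), the second line (β-line) is the jump from n = 3 to n = 1:
E_3 = -13.6057 × 4² / 3² = -24.1879111 eV
E_1 = -13.6057 × 4² / 1² = -217.6912000 eV
ΔE = E_3 - E_1 = 193.5032889 eV

λ = hc/E = 1239.84 eV·nm / 193.5032889 eV
λ = 6.40733 nm

This is the β-line of the Lyman series in Be³⁺.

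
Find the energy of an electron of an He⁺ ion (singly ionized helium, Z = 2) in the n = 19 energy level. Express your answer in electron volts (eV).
-0.15 eV

The energy levels of a hydrogen-like atom are given by:
E_n = -13.6057 Z² / n² eV  (with Z = 2 for He⁺)

For n = 19:
E_19 = -13.6057 × 2² / 19²
E_19 = -13.6057 × 4 / 361
E_19 = -0.15 eV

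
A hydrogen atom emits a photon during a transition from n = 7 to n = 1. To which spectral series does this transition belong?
Lyman series

The spectral series in hydrogen are named based on the final (lower) energy level:
- Lyman series: n_final = 1 (ultraviolet)
- Balmer series: n_final = 2 (visible/near-UV)
- Paschen series: n_final = 3 (infrared)
- Brackett series: n_final = 4 (infrared)
- Pfund series: n_final = 5 (far infrared)

Since this transition ends at n = 1, it belongs to the Lyman series.

For reference, this 7 → 1 line has photon energy
ΔE = 13.6057 eV × (1/1² - 1/7²) = 13.32803 eV,
corresponding to wavelength λ = hc/ΔE = 1239.84 eV·nm / 13.32803 eV = 93.025 nm in the ultraviolet region.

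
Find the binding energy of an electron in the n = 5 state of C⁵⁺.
19.5922 eV

The ionization energy is the energy needed to remove the electron completely (n → ∞).

For a hydrogen-like ion with Z = 6, E_n = -13.6057 Z² / n² eV.

At n = 5: E_5 = -13.6057 × 6² / 5² = -19.5922080 eV
At n = ∞: E_∞ = 0 eV

Ionization energy = E_∞ - E_5 = 0 - (-19.5922080) = 19.5922080 eV
Ionization energy ≈ 19.5922 eV

This is also called the binding energy of the electron in state n = 5.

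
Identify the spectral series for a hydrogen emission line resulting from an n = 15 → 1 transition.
Lyman series

The spectral series in hydrogen are named based on the final (lower) energy level:
- Lyman series: n_final = 1 (ultraviolet)
- Balmer series: n_final = 2 (visible/near-UV)
- Paschen series: n_final = 3 (infrared)
- Brackett series: n_final = 4 (infrared)
- Pfund series: n_final = 5 (far infrared)

Since this transition ends at n = 1, it belongs to the Lyman series.

For reference, this 15 → 1 line has photon energy
ΔE = 13.6057 eV × (1/1² - 1/15²) = 13.54523022 eV,
corresponding to wavelength λ = hc/ΔE = 1239.84 eV·nm / 13.54523022 eV = 91.533328 nm in the ultraviolet region.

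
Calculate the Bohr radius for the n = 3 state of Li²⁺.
0.1588 nm (or 1.5875 Å)

The Bohr radius formula is:
r_n = n² a₀ / Z

where a₀ = 0.0529177 nm is the Bohr radius.

For Li²⁺ (Z = 3) at n = 3:
r_3 = 3² × 0.0529177 nm / 3
r_3 = 9 × 0.0529177 nm / 3
r_3 = 0.47626 nm / 3
r_3 = 0.1588 nm

The electron orbits at approximately 0.1588 nm from the nucleus.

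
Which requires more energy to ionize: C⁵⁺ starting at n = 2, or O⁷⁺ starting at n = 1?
O⁷⁺ at n = 1 (E = -870.76480 eV)

Using E_n = -13.6057 Z² / n² eV:

C⁵⁺ (Z = 6) at n = 2:
E = -13.6057 × 6² / 2² = -13.6057 × 36 / 4 = -122.45130000 eV

O⁷⁺ (Z = 8) at n = 1:
E = -13.6057 × 8² / 1² = -13.6057 × 64 / 1 = -870.76480000 eV

Since -870.76480000 eV < -122.45130000 eV,
O⁷⁺ at n = 1 is more tightly bound (requires more energy to ionize).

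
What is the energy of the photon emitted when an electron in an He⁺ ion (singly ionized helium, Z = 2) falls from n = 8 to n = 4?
2.55 eV

The energy levels are E_n = -13.6057 Z² eV / n².

Energy at n = 8: E_8 = -13.6057 × 2² / 8² = -0.85036 eV
Energy at n = 4: E_4 = -13.6057 × 2² / 4² = -3.40143 eV

For emission (electron falling to lower state), the photon energy is:
E_photon = E_8 - E_4 = |-0.85036 - (-3.40143)|
E_photon = 2.55 eV

This energy is carried away by the emitted photon.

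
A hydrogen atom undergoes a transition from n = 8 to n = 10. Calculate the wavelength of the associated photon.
16200.27 nm

First, find the transition energy using E_n = -13.6057 / n² eV:
E_8 = -13.6057 / 8² = -0.2125890625 eV
E_10 = -13.6057 / 10² = -0.1360570000 eV

Photon energy: |ΔE| = |E_10 - E_8| = 0.0765320625 eV

Convert to wavelength using E = hc/λ with hc = 1239.84 eV·nm:
λ = hc/E = 1239.84 eV·nm / 0.0765320625 eV
λ = 16200.27 nm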